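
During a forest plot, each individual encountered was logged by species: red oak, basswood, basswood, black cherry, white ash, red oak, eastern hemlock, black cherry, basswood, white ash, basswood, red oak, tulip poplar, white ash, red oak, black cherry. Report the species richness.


Total individuals logged = 16
Distinct species (count of individuals): red oak (4), basswood (4), black cherry (3), white ash (3), eastern hemlock (1), tulip poplar (1)
Species richness = number of distinct species = 6

6


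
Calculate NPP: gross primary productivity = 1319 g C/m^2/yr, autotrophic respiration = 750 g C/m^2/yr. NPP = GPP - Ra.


NPP = GPP - Ra = 1319 - 750 = 569 g C/m^2/yr

569 g C/m^2/yr


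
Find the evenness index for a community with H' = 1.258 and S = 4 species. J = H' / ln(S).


ln(4) = 1.38629
J = H' / ln(S) = 1.258 / 1.38629 = 0.907458 ≈ 0.9075

0.9075


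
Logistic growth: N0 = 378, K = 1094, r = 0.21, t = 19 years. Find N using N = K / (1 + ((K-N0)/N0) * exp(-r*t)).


(K - N0)/N0 = (1094 - 378)/378 = 716/378 = 1.89418
r*t = 0.21 * 19 = 3.99; exp(-3.99) = 0.0184997
1.89418 * 0.0184997 = 0.0350418
1 + 0.0350418 = 1.03504
N = 1094 / 1.03504 = 1056.96 ≈ 1057

1057


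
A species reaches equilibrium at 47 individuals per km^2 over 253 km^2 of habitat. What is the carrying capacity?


K = 47 * 253 = 11891 individuals

11891 individuals


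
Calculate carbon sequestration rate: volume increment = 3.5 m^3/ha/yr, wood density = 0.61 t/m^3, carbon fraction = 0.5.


C = 3.5 * 0.61 * 0.5 = 1.0675 ≈ 1.07 t C/ha/yr

1.07 t C/ha/yr


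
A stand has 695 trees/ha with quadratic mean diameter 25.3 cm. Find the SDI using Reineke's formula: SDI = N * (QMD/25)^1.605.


QMD/25 = 25.3/25 = 1.012
(1.012)^1.605 = exp(1.605 * ln(1.012)) = exp(1.605 * 0.0119286) = exp(0.0191454) = 1.01933
SDI = 695 * 1.01933 = 708.434 ≈ 708

708


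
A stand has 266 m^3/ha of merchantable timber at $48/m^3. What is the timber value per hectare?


Value = 266 * 48 = $12768/ha

$12768/ha


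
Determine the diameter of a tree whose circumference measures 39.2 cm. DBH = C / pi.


DBH = C / pi = 39.2 / 3.141593 = 12.4777 ≈ 12.48 cm

12.48 cm


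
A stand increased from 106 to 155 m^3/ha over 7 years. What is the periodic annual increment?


PAI = (V2 - V1) / period = (155 - 106) / 7 = 49 / 7 = 7.00 m^3/ha/yr

7.00 m^3/ha/yr


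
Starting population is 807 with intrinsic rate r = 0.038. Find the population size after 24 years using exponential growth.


r*t = 0.038 * 24 = 0.912
exp(0.912) = 2.48930
N = 807 * 2.48930 = 2008.87 ≈ 2009

2009


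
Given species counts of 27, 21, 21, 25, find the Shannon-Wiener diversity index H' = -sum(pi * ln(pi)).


Total N = 27 + 21 + 21 + 25 = 94
Per-species terms:
  p = 27/94 = 0.287234; ln(p) = -1.247458; p*ln(p) = 0.287234 * (-1.247458) = -0.358312
  p = 21/94 = 0.223404; ln(p) = -1.498773; p*ln(p) = 0.223404 * (-1.498773) = -0.334832
  p = 21/94 = 0.223404; ln(p) = -1.498773; p*ln(p) = 0.223404 * (-1.498773) = -0.334832
  p = 25/94 = 0.265957; ln(p) = -1.324421; p*ln(p) = 0.265957 * (-1.324421) = -0.352239
sum(p*ln(p)) = (-0.358312) + (-0.334832) + (-0.334832) + (-0.352239) = -1.380215
H' = -(-1.380215) = 1.380215 ≈ 1.3802

1.3802


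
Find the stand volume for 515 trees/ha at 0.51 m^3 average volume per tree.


V_stand = 515 * 0.51 = 262.65 ≈ 262.7 m^3/ha

262.7 m^3/ha


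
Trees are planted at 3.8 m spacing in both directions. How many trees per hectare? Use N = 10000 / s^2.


N = 10000 / 3.8^2 = 10000 / 14.44 = 692.521 ≈ 693 trees/ha

693 trees/ha


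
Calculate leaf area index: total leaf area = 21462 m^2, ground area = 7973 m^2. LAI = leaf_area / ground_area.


LAI = 21462 / 7973 = 2.6918 ≈ 2.69

2.69


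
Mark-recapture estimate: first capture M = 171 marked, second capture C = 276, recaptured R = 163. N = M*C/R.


N = M * C / R = 171 * 276 / 163 = 47196 / 163 = 289.55 ≈ 290

290 individuals


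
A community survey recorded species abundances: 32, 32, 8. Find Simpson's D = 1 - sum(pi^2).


Total N = 32 + 32 + 8 = 72
Per-species terms:
  p = 32/72 = 0.444444; p^2 = 0.444444^2 = 0.197530
  p = 32/72 = 0.444444; p^2 = 0.444444^2 = 0.197530
  p = 8/72 = 0.111111; p^2 = 0.111111^2 = 0.012346
sum(p^2) = 0.197530 + 0.197530 + 0.012346 = 0.407406
D = 1 - 0.407406 = 0.592594 ≈ 0.5926

0.5926


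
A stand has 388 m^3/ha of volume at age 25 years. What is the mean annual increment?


MAI = 388 / 25 = 15.52 m^3/ha/yr

15.52 m^3/ha/yr


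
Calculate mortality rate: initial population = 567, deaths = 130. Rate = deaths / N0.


Mortality rate = 130 / 567 = 0.229277 ≈ 0.2293

0.2293


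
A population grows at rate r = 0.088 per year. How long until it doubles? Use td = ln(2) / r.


td = ln(2) / 0.088 = 0.693147 / 0.088 = 7.87667 ≈ 7.9 years

7.9 years


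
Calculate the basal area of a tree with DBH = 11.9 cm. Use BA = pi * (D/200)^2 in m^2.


D/200 = 11.9/200 = 0.0595 m
(D/200)^2 = 0.0595^2 = 0.00354025
BA = 3.141593 * 0.00354025 = 0.0111220 ≈ 0.0111 m^2

0.0111 m^2


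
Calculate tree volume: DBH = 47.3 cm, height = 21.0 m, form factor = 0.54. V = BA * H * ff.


(D/200)^2 = (47.3/200)^2 = 0.2365^2 = 0.05593225
BA = 3.141593 * 0.05593225 = 0.175716 m^2
V = 0.175716 * 21.0 * 0.54 = 1.99262 ≈ 1.993 m^3

1.993 m^3


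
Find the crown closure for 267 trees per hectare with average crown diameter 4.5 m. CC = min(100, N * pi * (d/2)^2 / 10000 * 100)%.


(d/2)^2 = (4.5/2)^2 = 2.25^2 = 5.0625
Crown area = 3.141593 * 5.0625 = 15.9043 m^2
N * area / 10000 * 100 = 267 * 15.9043 / 10000 * 100 = 42.4645
CC = min(100, 42.4645) = 42.4645 ≈ 42.5%

42.5%


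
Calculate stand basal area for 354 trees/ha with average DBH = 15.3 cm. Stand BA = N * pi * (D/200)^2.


(D/200)^2 = (15.3/200)^2 = 0.0765^2 = 0.00585225
Individual BA = 3.141593 * 0.00585225 = 0.0183854 m^2
Stand BA = 354 * 0.0183854 = 6.50843 ≈ 6.51 m^2/ha

6.51 m^2/ha


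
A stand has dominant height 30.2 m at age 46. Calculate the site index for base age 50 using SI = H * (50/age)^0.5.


50/46 = 1.08696
(1.08696)^0.5 = 1.04257
SI = 30.2 * 1.04257 = 31.4856 ≈ 31.5 m

31.5 m


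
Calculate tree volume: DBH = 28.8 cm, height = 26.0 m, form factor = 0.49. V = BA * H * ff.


(D/200)^2 = (28.8/200)^2 = 0.144^2 = 0.020736
BA = 3.141593 * 0.020736 = 0.0651441 m^2
V = 0.0651441 * 26.0 * 0.49 = 0.829936 ≈ 0.830 m^3

0.830 m^3


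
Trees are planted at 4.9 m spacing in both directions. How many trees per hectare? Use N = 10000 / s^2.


N = 10000 / 4.9^2 = 10000 / 24.01 = 416.493 ≈ 416 trees/ha

416 trees/ha


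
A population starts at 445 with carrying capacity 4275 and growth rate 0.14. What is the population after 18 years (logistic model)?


(K - N0)/N0 = (4275 - 445)/445 = 3830/445 = 8.60674
r*t = 0.14 * 18 = 2.52; exp(-2.52) = 0.0804596
8.60674 * 0.0804596 = 0.692495
1 + 0.692495 = 1.69250
N = 4275 / 1.69250 = 2525.85 ≈ 2526

2526


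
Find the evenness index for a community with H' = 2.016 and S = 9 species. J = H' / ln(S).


ln(9) = 2.19722
J = H' / ln(S) = 2.016 / 2.19722 = 0.917523 ≈ 0.9175

0.9175


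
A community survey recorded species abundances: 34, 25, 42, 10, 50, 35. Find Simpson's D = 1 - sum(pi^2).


Total N = 34 + 25 + 42 + 10 + 50 + 35 = 196
Per-species terms:
  p = 34/196 = 0.173469; p^2 = 0.173469^2 = 0.030091
  p = 25/196 = 0.127551; p^2 = 0.127551^2 = 0.016269
  p = 42/196 = 0.214286; p^2 = 0.214286^2 = 0.045918
  p = 10/196 = 0.051020; p^2 = 0.051020^2 = 0.002603
  p = 50/196 = 0.255102; p^2 = 0.255102^2 = 0.065077
  p = 35/196 = 0.178571; p^2 = 0.178571^2 = 0.031888
sum(p^2) = 0.030091 + 0.016269 + 0.045918 + 0.002603 + 0.065077 + 0.031888 = 0.191846
D = 1 - 0.191846 = 0.808154 ≈ 0.8082

0.8082


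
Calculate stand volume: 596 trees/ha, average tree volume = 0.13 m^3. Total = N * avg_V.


V_stand = 596 * 0.13 = 77.48 ≈ 77.5 m^3/ha

77.5 m^3/ha


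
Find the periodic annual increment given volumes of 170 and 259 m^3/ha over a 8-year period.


PAI = (V2 - V1) / period = (259 - 170) / 8 = 89 / 8 = 11.1250 ≈ 11.13 m^3/ha/yr

11.13 m^3/ha/yr


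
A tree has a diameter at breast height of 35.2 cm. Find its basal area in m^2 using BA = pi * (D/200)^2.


D/200 = 35.2/200 = 0.176 m
(D/200)^2 = 0.176^2 = 0.030976
BA = 3.141593 * 0.030976 = 0.0973140 ≈ 0.0973 m^2

0.0973 m^2


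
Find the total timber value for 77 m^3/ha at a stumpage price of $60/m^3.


Value = 77 * 60 = $4620/ha

$4620/ha


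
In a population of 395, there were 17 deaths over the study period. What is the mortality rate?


Mortality rate = 17 / 395 = 0.043038 ≈ 0.0430

0.0430


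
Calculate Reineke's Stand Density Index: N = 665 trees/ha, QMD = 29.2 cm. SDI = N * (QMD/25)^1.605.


QMD/25 = 29.2/25 = 1.168
(1.168)^1.605 = exp(1.605 * ln(1.168)) = exp(1.605 * 0.155293) = exp(0.249245) = 1.28306
SDI = 665 * 1.28306 = 853.235 ≈ 853

853


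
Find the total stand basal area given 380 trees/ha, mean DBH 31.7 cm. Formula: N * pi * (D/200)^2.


(D/200)^2 = (31.7/200)^2 = 0.1585^2 = 0.02512225
Individual BA = 3.141593 * 0.02512225 = 0.0789239 m^2
Stand BA = 380 * 0.0789239 = 29.9911 ≈ 29.99 m^2/ha

29.99 m^2/ha


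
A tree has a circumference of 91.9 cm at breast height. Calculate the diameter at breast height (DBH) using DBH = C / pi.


DBH = C / pi = 91.9 / 3.141593 = 29.2527 ≈ 29.25 cm

29.25 cm


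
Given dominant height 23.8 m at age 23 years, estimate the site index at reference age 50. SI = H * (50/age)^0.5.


50/23 = 2.17391
(2.17391)^0.5 = 1.47442
SI = 23.8 * 1.47442 = 35.0912 ≈ 35.1 m

35.1 m


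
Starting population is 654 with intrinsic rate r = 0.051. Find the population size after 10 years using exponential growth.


r*t = 0.051 * 10 = 0.51
exp(0.51) = 1.66529
N = 654 * 1.66529 = 1089.10 ≈ 1089

1089


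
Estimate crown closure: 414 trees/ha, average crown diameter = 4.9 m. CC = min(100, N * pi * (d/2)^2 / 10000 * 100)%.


(d/2)^2 = (4.9/2)^2 = 2.45^2 = 6.0025
Crown area = 3.141593 * 6.0025 = 18.8574 m^2
N * area / 10000 * 100 = 414 * 18.8574 / 10000 * 100 = 78.0696
CC = min(100, 78.0696) = 78.0696 ≈ 78.1%

78.1%


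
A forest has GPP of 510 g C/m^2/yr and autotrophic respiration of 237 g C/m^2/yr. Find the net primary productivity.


NPP = GPP - Ra = 510 - 237 = 273 g C/m^2/yr

273 g C/m^2/yr


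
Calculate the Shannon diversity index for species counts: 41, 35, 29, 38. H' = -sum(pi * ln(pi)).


Total N = 41 + 35 + 29 + 38 = 143
Per-species terms:
  p = 41/143 = 0.286713; ln(p) = -1.249274; p*ln(p) = 0.286713 * (-1.249274) = -0.358183
  p = 35/143 = 0.244755; ln(p) = -1.407498; p*ln(p) = 0.244755 * (-1.407498) = -0.344492
  p = 29/143 = 0.202797; ln(p) = -1.595550; p*ln(p) = 0.202797 * (-1.595550) = -0.323573
  p = 38/143 = 0.265734; ln(p) = -1.325259; p*ln(p) = 0.265734 * (-1.325259) = -0.352166
sum(p*ln(p)) = (-0.358183) + (-0.344492) + (-0.323573) + (-0.352166) = -1.378414
H' = -(-1.378414) = 1.378414 ≈ 1.3784

1.3784


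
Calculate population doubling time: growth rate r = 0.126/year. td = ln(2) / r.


td = ln(2) / 0.126 = 0.693147 / 0.126 = 5.50117 ≈ 5.5 years

5.5 years


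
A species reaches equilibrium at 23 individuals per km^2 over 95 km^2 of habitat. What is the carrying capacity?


K = 23 * 95 = 2185 individuals

2185 individuals


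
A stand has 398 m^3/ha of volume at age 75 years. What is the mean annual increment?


MAI = 398 / 75 = 5.3067 ≈ 5.31 m^3/ha/yr

5.31 m^3/ha/yr


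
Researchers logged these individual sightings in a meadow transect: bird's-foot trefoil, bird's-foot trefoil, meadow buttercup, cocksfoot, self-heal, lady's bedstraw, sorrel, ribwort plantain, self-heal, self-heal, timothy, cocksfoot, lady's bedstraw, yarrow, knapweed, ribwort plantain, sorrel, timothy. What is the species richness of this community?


Total individuals logged = 18
Distinct species (count of individuals): bird's-foot trefoil (2), meadow buttercup (1), cocksfoot (2), self-heal (3), lady's bedstraw (2), sorrel (2), ribwort plantain (2), timothy (2), yarrow (1), knapweed (1)
Species richness = number of distinct species = 10

10


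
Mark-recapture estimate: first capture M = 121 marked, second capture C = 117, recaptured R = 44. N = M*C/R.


N = M * C / R = 121 * 117 / 44 = 14157 / 44 = 321.75 ≈ 322

322 individuals


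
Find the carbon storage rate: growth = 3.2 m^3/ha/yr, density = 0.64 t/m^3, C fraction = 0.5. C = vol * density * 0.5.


C = 3.2 * 0.64 * 0.5 = 1.024 ≈ 1.02 t C/ha/yr

1.02 t C/ha/yr


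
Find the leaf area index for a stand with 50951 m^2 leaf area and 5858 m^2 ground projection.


LAI = 50951 / 5858 = 8.6977 ≈ 8.70

8.70


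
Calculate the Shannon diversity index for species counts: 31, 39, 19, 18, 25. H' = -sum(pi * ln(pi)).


Total N = 31 + 39 + 19 + 18 + 25 = 132
Per-species terms:
  p = 31/132 = 0.234848; ln(p) = -1.448817; p*ln(p) = 0.234848 * (-1.448817) = -0.340252
  p = 39/132 = 0.295455; ln(p) = -1.219239; p*ln(p) = 0.295455 * (-1.219239) = -0.360230
  p = 19/132 = 0.143939; ln(p) = -1.938366; p*ln(p) = 0.143939 * (-1.938366) = -0.279006
  p = 18/132 = 0.136364; ln(p) = -1.992427; p*ln(p) = 0.136364 * (-1.992427) = -0.271695
  p = 25/132 = 0.189394; ln(p) = -1.663926; p*ln(p) = 0.189394 * (-1.663926) = -0.315138
sum(p*ln(p)) = (-0.340252) + (-0.360230) + (-0.279006) + (-0.271695) + (-0.315138) = -1.566321
H' = -(-1.566321) = 1.566321 ≈ 1.5663

1.5663


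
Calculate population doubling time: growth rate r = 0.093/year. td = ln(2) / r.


td = ln(2) / 0.093 = 0.693147 / 0.093 = 7.45319 ≈ 7.5 years

7.5 years


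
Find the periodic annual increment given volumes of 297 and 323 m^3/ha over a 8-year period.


PAI = (V2 - V1) / period = (323 - 297) / 8 = 26 / 8 = 3.25 m^3/ha/yr

3.25 m^3/ha/yr


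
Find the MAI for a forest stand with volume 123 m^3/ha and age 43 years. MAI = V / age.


MAI = 123 / 43 = 2.8605 ≈ 2.86 m^3/ha/yr

2.86 m^3/ha/yr


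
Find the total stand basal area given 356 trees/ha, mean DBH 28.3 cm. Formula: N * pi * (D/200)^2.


(D/200)^2 = (28.3/200)^2 = 0.1415^2 = 0.02002225
Individual BA = 3.141593 * 0.02002225 = 0.0629018 m^2
Stand BA = 356 * 0.0629018 = 22.3930 ≈ 22.39 m^2/ha

22.39 m^2/ha


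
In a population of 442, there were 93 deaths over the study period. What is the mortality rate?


Mortality rate = 93 / 442 = 0.210407 ≈ 0.2104

0.2104


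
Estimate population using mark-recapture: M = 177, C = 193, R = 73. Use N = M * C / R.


N = M * C / R = 177 * 193 / 73 = 34161 / 73 = 467.96 ≈ 468

468 individuals


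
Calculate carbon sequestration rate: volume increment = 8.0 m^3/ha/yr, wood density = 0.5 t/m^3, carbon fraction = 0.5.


C = 8.0 * 0.5 * 0.5 = 2.00 t C/ha/yr

2.00 t C/ha/yr


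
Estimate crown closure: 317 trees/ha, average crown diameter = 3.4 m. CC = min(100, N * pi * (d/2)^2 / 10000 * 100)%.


(d/2)^2 = (3.4/2)^2 = 1.7^2 = 2.89
Crown area = 3.141593 * 2.89 = 9.07920 m^2
N * area / 10000 * 100 = 317 * 9.07920 / 10000 * 100 = 28.7811
CC = min(100, 28.7811) = 28.7811 ≈ 28.8%

28.8%


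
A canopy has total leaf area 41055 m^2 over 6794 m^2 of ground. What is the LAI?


LAI = 41055 / 6794 = 6.0428 ≈ 6.04

6.04


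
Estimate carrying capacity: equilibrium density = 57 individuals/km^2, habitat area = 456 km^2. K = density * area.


K = 57 * 456 = 25992 individuals

25992 individuals


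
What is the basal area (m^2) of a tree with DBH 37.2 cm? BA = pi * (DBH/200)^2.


D/200 = 37.2/200 = 0.186 m
(D/200)^2 = 0.186^2 = 0.034596
BA = 3.141593 * 0.034596 = 0.108687 ≈ 0.1087 m^2

0.1087 m^2


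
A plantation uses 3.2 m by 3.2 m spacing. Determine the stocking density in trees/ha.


N = 10000 / 3.2^2 = 10000 / 10.24 = 976.563 ≈ 977 trees/ha

977 trees/ha


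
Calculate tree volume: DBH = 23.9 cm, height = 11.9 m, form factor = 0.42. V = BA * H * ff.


(D/200)^2 = (23.9/200)^2 = 0.1195^2 = 0.01428025
BA = 3.141593 * 0.01428025 = 0.0448627 m^2
V = 0.0448627 * 11.9 * 0.42 = 0.224224 ≈ 0.224 m^3

0.224 m^3


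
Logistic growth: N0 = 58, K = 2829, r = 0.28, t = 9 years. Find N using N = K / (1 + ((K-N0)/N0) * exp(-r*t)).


(K - N0)/N0 = (2829 - 58)/58 = 2771/58 = 47.7759
r*t = 0.28 * 9 = 2.52; exp(-2.52) = 0.0804596
47.7759 * 0.0804596 = 3.84403
1 + 3.84403 = 4.84403
N = 2829 / 4.84403 = 584.018 ≈ 584

584


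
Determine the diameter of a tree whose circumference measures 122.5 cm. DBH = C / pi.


DBH = C / pi = 122.5 / 3.141593 = 38.9930 ≈ 38.99 cm

38.99 cm


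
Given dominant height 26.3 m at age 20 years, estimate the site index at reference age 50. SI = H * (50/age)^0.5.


50/20 = 2.50000
(2.50000)^0.5 = 1.58114
SI = 26.3 * 1.58114 = 41.5840 ≈ 41.6 m

41.6 m


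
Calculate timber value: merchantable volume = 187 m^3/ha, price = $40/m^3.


Value = 187 * 40 = $7480/ha

$7480/ha


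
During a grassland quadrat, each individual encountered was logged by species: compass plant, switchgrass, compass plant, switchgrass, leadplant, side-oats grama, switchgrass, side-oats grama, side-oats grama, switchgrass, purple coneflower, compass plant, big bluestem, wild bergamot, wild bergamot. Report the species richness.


Total individuals logged = 15
Distinct species (count of individuals): compass plant (3), switchgrass (4), leadplant (1), side-oats grama (3), purple coneflower (1), big bluestem (1), wild bergamot (2)
Species richness = number of distinct species = 7

7


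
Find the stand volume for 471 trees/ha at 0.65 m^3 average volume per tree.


V_stand = 471 * 0.65 = 306.15 ≈ 306.2 m^3/ha

306.2 m^3/ha


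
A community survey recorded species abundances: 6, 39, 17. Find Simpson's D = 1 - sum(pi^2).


Total N = 6 + 39 + 17 = 62
Per-species terms:
  p = 6/62 = 0.096774; p^2 = 0.096774^2 = 0.009365
  p = 39/62 = 0.629032; p^2 = 0.629032^2 = 0.395681
  p = 17/62 = 0.274194; p^2 = 0.274194^2 = 0.075182
sum(p^2) = 0.009365 + 0.395681 + 0.075182 = 0.480228
D = 1 - 0.480228 = 0.519772 ≈ 0.5198

0.5198


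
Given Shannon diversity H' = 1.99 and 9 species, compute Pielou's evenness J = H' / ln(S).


ln(9) = 2.19722
J = H' / ln(S) = 1.99 / 2.19722 = 0.905690 ≈ 0.9057

0.9057


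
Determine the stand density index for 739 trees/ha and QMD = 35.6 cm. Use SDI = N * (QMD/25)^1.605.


QMD/25 = 35.6/25 = 1.424
(1.424)^1.605 = exp(1.605 * ln(1.424)) = exp(1.605 * 0.353470) = exp(0.567319) = 1.76353
SDI = 739 * 1.76353 = 1303.25 ≈ 1303

1303


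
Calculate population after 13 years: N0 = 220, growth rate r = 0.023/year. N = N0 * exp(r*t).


r*t = 0.023 * 13 = 0.299
exp(0.299) = 1.34851
N = 220 * 1.34851 = 296.672 ≈ 297

297


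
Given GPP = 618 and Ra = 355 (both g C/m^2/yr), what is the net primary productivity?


NPP = GPP - Ra = 618 - 355 = 263 g C/m^2/yr

263 g C/m^2/yr


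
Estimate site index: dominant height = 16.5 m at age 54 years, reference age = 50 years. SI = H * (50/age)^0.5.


50/54 = 0.925926
(0.925926)^0.5 = 0.962250
SI = 16.5 * 0.962250 = 15.8771 ≈ 15.9 m

15.9 m


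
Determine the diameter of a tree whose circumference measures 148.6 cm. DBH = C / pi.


DBH = C / pi = 148.6 / 3.141593 = 47.3008 ≈ 47.30 cm

47.30 cm


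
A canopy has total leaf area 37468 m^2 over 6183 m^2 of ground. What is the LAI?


LAI = 37468 / 6183 = 6.0598 ≈ 6.06

6.06


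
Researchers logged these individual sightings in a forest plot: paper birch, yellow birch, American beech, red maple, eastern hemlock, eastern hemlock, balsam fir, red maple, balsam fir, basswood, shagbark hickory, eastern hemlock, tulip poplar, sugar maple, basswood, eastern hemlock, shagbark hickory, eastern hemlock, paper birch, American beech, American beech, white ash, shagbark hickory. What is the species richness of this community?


Total individuals logged = 23
Distinct species (count of individuals): paper birch (2), yellow birch (1), American beech (3), red maple (2), eastern hemlock (5), balsam fir (2), basswood (2), shagbark hickory (3), tulip poplar (1), sugar maple (1), white ash (1)
Species richness = number of distinct species = 11

11


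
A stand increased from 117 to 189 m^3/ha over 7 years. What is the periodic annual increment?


PAI = (V2 - V1) / period = (189 - 117) / 7 = 72 / 7 = 10.2857 ≈ 10.29 m^3/ha/yr

10.29 m^3/ha/yr


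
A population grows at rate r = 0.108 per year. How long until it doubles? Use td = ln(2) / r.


td = ln(2) / 0.108 = 0.693147 / 0.108 = 6.41803 ≈ 6.4 years

6.4 years


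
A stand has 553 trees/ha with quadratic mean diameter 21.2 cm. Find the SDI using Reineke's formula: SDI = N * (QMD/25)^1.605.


QMD/25 = 21.2/25 = 0.848
(0.848)^1.605 = exp(1.605 * ln(0.848)) = exp(1.605 * (-0.164875)) = exp(-0.264624) = 0.767494
SDI = 553 * 0.767494 = 424.424 ≈ 424

424


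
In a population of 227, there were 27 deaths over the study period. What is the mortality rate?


Mortality rate = 27 / 227 = 0.118943 ≈ 0.1189

0.1189


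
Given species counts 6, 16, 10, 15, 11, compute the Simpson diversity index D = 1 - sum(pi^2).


Total N = 6 + 16 + 10 + 15 + 11 = 58
Per-species terms:
  p = 6/58 = 0.103448; p^2 = 0.103448^2 = 0.010701
  p = 16/58 = 0.275862; p^2 = 0.275862^2 = 0.076100
  p = 10/58 = 0.172414; p^2 = 0.172414^2 = 0.029727
  p = 15/58 = 0.258621; p^2 = 0.258621^2 = 0.066885
  p = 11/58 = 0.189655; p^2 = 0.189655^2 = 0.035969
sum(p^2) = 0.010701 + 0.076100 + 0.029727 + 0.066885 + 0.035969 = 0.219382
D = 1 - 0.219382 = 0.780618 ≈ 0.7806

0.7806


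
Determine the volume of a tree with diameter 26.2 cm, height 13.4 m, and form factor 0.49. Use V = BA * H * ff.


(D/200)^2 = (26.2/200)^2 = 0.131^2 = 0.017161
BA = 3.141593 * 0.017161 = 0.0539129 m^2
V = 0.0539129 * 13.4 * 0.49 = 0.353992 ≈ 0.354 m^3

0.354 m^3


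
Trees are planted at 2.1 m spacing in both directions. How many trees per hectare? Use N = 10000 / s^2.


N = 10000 / 2.1^2 = 10000 / 4.41 = 2267.57 ≈ 2268 trees/ha

2268 trees/ha


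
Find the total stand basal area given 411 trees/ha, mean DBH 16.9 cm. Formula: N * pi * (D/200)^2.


(D/200)^2 = (16.9/200)^2 = 0.0845^2 = 0.00714025
Individual BA = 3.141593 * 0.00714025 = 0.0224318 m^2
Stand BA = 411 * 0.0224318 = 9.21947 ≈ 9.22 m^2/ha

9.22 m^2/ha


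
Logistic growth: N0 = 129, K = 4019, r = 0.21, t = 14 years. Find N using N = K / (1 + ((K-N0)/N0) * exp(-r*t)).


(K - N0)/N0 = (4019 - 129)/129 = 3890/129 = 30.1550
r*t = 0.21 * 14 = 2.94; exp(-2.94) = 0.0528657
30.1550 * 0.0528657 = 1.59417
1 + 1.59417 = 2.59417
N = 4019 / 2.59417 = 1549.24 ≈ 1549

1549


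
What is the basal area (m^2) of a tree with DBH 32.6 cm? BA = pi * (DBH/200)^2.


D/200 = 32.6/200 = 0.163 m
(D/200)^2 = 0.163^2 = 0.026569
BA = 3.141593 * 0.026569 = 0.0834690 ≈ 0.0835 m^2

0.0835 m^2


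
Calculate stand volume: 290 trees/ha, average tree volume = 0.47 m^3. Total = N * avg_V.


V_stand = 290 * 0.47 = 136.3 m^3/ha

136.3 m^3/ha


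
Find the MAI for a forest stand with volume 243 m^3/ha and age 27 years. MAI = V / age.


MAI = 243 / 27 = 9.00 m^3/ha/yr

9.00 m^3/ha/yr


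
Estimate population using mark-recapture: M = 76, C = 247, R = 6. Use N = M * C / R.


N = M * C / R = 76 * 247 / 6 = 18772 / 6 = 3128.67 ≈ 3129

3129 individuals


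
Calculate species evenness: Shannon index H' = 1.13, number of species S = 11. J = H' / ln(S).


ln(11) = 2.39790
J = H' / ln(S) = 1.13 / 2.39790 = 0.471246 ≈ 0.4712

0.4712


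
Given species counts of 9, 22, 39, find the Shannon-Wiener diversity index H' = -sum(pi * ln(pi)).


Total N = 9 + 22 + 39 = 70
Per-species terms:
  p = 9/70 = 0.128571; ln(p) = -2.051274; p*ln(p) = 0.128571 * (-2.051274) = -0.263734
  p = 22/70 = 0.314286; ln(p) = -1.157452; p*ln(p) = 0.314286 * (-1.157452) = -0.363771
  p = 39/70 = 0.557143; ln(p) = -0.584933; p*ln(p) = 0.557143 * (-0.584933) = -0.325891
sum(p*ln(p)) = (-0.263734) + (-0.363771) + (-0.325891) = -0.953396
H' = -(-0.953396) = 0.953396 ≈ 0.9534

0.9534


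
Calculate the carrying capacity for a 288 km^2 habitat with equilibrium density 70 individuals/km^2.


K = 70 * 288 = 20160 individuals

20160 individuals


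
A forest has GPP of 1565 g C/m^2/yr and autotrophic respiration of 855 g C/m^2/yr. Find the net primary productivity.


NPP = GPP - Ra = 1565 - 855 = 710 g C/m^2/yr

710 g C/m^2/yr


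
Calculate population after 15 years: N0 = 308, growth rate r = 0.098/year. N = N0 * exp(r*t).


r*t = 0.098 * 15 = 1.47
exp(1.47) = 4.34924
N = 308 * 4.34924 = 1339.57 ≈ 1340

1340


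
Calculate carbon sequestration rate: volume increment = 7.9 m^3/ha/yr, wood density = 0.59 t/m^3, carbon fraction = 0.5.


C = 7.9 * 0.59 * 0.5 = 2.3305 ≈ 2.33 t C/ha/yr

2.33 t C/ha/yr


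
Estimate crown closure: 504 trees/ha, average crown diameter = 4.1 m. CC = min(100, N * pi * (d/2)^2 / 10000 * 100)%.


(d/2)^2 = (4.1/2)^2 = 2.05^2 = 4.2025
Crown area = 3.141593 * 4.2025 = 13.2025 m^2
N * area / 10000 * 100 = 504 * 13.2025 / 10000 * 100 = 66.5406
CC = min(100, 66.5406) = 66.5406 ≈ 66.5%

66.5%


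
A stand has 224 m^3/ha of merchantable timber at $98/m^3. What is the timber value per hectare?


Value = 224 * 98 = $21952/ha

$21952/ha


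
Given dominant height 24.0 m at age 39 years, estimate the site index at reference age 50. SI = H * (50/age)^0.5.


50/39 = 1.28205
(1.28205)^0.5 = 1.13228
SI = 24.0 * 1.13228 = 27.1747 ≈ 27.2 m

27.2 m


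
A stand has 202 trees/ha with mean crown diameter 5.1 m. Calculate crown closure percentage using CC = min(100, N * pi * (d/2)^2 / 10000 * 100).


(d/2)^2 = (5.1/2)^2 = 2.55^2 = 6.5025
Crown area = 3.141593 * 6.5025 = 20.4282 m^2
N * area / 10000 * 100 = 202 * 20.4282 / 10000 * 100 = 41.2650
CC = min(100, 41.2650) = 41.2650 ≈ 41.3%

41.3%


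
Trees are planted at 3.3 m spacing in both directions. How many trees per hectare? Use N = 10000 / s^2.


N = 10000 / 3.3^2 = 10000 / 10.89 = 918.274 ≈ 918 trees/ha

918 trees/ha


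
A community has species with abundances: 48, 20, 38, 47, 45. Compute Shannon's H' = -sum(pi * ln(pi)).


Total N = 48 + 20 + 38 + 47 + 45 = 198
Per-species terms:
  p = 48/198 = 0.242424; ln(p) = -1.417067; p*ln(p) = 0.242424 * (-1.417067) = -0.343531
  p = 20/198 = 0.101010; ln(p) = -2.292536; p*ln(p) = 0.101010 * (-2.292536) = -0.231569
  p = 38/198 = 0.191919; ln(p) = -1.650682; p*ln(p) = 0.191919 * (-1.650682) = -0.316797
  p = 47/198 = 0.237374; ln(p) = -1.438118; p*ln(p) = 0.237374 * (-1.438118) = -0.341372
  p = 45/198 = 0.227273; ln(p) = -1.481603; p*ln(p) = 0.227273 * (-1.481603) = -0.336728
sum(p*ln(p)) = (-0.343531) + (-0.231569) + (-0.316797) + (-0.341372) + (-0.336728) = -1.569997
H' = -(-1.569997) = 1.569997 ≈ 1.5700

1.5700


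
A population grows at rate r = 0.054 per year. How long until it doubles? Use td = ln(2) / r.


td = ln(2) / 0.054 = 0.693147 / 0.054 = 12.8361 ≈ 12.8 years

12.8 years


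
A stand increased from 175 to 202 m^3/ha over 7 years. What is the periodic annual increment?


PAI = (V2 - V1) / period = (202 - 175) / 7 = 27 / 7 = 3.8571 ≈ 3.86 m^3/ha/yr

3.86 m^3/ha/yr


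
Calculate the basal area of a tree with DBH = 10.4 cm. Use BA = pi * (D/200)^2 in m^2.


D/200 = 10.4/200 = 0.052 m
(D/200)^2 = 0.052^2 = 0.002704
BA = 3.141593 * 0.002704 = 0.00849487 ≈ 0.0085 m^2

0.0085 m^2


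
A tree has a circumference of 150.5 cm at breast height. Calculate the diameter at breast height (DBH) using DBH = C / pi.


DBH = C / pi = 150.5 / 3.141593 = 47.9056 ≈ 47.91 cm

47.91 cm


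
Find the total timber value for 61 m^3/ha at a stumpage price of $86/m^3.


Value = 61 * 86 = $5246/ha

$5246/ha


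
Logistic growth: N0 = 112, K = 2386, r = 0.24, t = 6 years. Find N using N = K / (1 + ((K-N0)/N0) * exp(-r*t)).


(K - N0)/N0 = (2386 - 112)/112 = 2274/112 = 20.3036
r*t = 0.24 * 6 = 1.44; exp(-1.44) = 0.236928
20.3036 * 0.236928 = 4.81049
1 + 4.81049 = 5.81049
N = 2386 / 5.81049 = 410.637 ≈ 411

411


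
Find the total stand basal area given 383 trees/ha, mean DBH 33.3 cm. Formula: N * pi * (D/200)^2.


(D/200)^2 = (33.3/200)^2 = 0.1665^2 = 0.02772225
Individual BA = 3.141593 * 0.02772225 = 0.0870920 m^2
Stand BA = 383 * 0.0870920 = 33.3562 ≈ 33.36 m^2/ha

33.36 m^2/ha


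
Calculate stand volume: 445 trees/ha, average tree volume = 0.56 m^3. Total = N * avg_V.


V_stand = 445 * 0.56 = 249.2 m^3/ha

249.2 m^3/ha


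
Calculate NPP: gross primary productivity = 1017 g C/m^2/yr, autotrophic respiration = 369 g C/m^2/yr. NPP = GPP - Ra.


NPP = GPP - Ra = 1017 - 369 = 648 g C/m^2/yr

648 g C/m^2/yr


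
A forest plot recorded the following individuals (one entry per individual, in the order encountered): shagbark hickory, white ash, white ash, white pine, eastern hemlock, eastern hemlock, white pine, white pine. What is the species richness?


Total individuals logged = 8
Distinct species (count of individuals): shagbark hickory (1), white ash (2), white pine (3), eastern hemlock (2)
Species richness = number of distinct species = 4

4


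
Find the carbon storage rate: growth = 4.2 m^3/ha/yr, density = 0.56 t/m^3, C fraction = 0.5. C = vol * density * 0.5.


C = 4.2 * 0.56 * 0.5 = 1.176 ≈ 1.18 t C/ha/yr

1.18 t C/ha/yr


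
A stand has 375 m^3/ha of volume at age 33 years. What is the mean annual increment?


MAI = 375 / 33 = 11.3636 ≈ 11.36 m^3/ha/yr

11.36 m^3/ha/yr


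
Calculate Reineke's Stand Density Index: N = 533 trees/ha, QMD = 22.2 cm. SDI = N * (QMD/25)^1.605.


QMD/25 = 22.2/25 = 0.888
(0.888)^1.605 = exp(1.605 * ln(0.888)) = exp(1.605 * (-0.118784)) = exp(-0.190648) = 0.826423
SDI = 533 * 0.826423 = 440.483 ≈ 440

440


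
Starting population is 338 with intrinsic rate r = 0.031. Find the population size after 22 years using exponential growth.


r*t = 0.031 * 22 = 0.682
exp(0.682) = 1.97783
N = 338 * 1.97783 = 668.507 ≈ 669

669


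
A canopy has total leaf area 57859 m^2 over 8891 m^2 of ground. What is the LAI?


LAI = 57859 / 8891 = 6.5076 ≈ 6.51

6.51


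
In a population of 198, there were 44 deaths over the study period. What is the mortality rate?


Mortality rate = 44 / 198 = 0.222222 ≈ 0.2222

0.2222


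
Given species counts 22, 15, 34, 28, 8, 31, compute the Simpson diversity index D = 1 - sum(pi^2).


Total N = 22 + 15 + 34 + 28 + 8 + 31 = 138
Per-species terms:
  p = 22/138 = 0.159420; p^2 = 0.159420^2 = 0.025415
  p = 15/138 = 0.108696; p^2 = 0.108696^2 = 0.011815
  p = 34/138 = 0.246377; p^2 = 0.246377^2 = 0.060702
  p = 28/138 = 0.202899; p^2 = 0.202899^2 = 0.041168
  p = 8/138 = 0.057971; p^2 = 0.057971^2 = 0.003361
  p = 31/138 = 0.224638; p^2 = 0.224638^2 = 0.050462
sum(p^2) = 0.025415 + 0.011815 + 0.060702 + 0.041168 + 0.003361 + 0.050462 = 0.192923
D = 1 - 0.192923 = 0.807077 ≈ 0.8071

0.8071


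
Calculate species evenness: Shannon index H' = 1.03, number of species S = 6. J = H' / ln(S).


ln(6) = 1.79176
J = H' / ln(S) = 1.03 / 1.79176 = 0.574854 ≈ 0.5749

0.5749


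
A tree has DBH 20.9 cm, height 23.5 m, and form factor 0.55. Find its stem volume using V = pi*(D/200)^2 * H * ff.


(D/200)^2 = (20.9/200)^2 = 0.1045^2 = 0.01092025
BA = 3.141593 * 0.01092025 = 0.0343070 m^2
V = 0.0343070 * 23.5 * 0.55 = 0.443418 ≈ 0.443 m^3

0.443 m^3


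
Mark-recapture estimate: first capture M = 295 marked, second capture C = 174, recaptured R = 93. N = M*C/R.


N = M * C / R = 295 * 174 / 93 = 51330 / 93 = 551.94 ≈ 552

552 individuals


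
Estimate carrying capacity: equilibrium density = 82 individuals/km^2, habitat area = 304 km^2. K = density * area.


K = 82 * 304 = 24928 individuals

24928 individuals


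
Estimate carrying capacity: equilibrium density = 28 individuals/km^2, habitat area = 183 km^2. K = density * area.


K = 28 * 183 = 5124 individuals

5124 individuals


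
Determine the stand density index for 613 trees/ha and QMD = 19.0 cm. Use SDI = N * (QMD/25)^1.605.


QMD/25 = 19.0/25 = 0.76
(0.76)^1.605 = exp(1.605 * ln(0.76)) = exp(1.605 * (-0.274437)) = exp(-0.440471) = 0.643733
SDI = 613 * 0.643733 = 394.608 ≈ 395

395


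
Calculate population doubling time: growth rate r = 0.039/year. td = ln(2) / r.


td = ln(2) / 0.039 = 0.693147 / 0.039 = 17.7730 ≈ 17.8 years

17.8 years


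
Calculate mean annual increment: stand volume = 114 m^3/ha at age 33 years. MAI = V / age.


MAI = 114 / 33 = 3.4545 ≈ 3.45 m^3/ha/yr

3.45 m^3/ha/yr


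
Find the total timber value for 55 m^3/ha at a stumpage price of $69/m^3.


Value = 55 * 69 = $3795/ha

$3795/ha


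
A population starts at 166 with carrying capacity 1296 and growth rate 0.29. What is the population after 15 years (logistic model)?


(K - N0)/N0 = (1296 - 166)/166 = 1130/166 = 6.80723
r*t = 0.29 * 15 = 4.35; exp(-4.35) = 0.0129068
6.80723 * 0.0129068 = 0.0878596
1 + 0.0878596 = 1.08786
N = 1296 / 1.08786 = 1191.33 ≈ 1191

1191


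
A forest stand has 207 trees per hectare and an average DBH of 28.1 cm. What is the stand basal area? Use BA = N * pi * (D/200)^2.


(D/200)^2 = (28.1/200)^2 = 0.1405^2 = 0.01974025
Individual BA = 3.141593 * 0.01974025 = 0.0620158 m^2
Stand BA = 207 * 0.0620158 = 12.8373 ≈ 12.84 m^2/ha

12.84 m^2/ha


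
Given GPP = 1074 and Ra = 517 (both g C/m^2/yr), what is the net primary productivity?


NPP = GPP - Ra = 1074 - 517 = 557 g C/m^2/yr

557 g C/m^2/yr


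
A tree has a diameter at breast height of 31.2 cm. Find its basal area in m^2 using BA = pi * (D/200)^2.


D/200 = 31.2/200 = 0.156 m
(D/200)^2 = 0.156^2 = 0.024336
BA = 3.141593 * 0.024336 = 0.0764538 ≈ 0.0765 m^2

0.0765 m^2


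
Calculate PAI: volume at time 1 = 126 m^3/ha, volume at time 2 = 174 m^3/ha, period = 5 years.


PAI = (V2 - V1) / period = (174 - 126) / 5 = 48 / 5 = 9.60 m^3/ha/yr

9.60 m^3/ha/yr


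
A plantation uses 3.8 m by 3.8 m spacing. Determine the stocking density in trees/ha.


N = 10000 / 3.8^2 = 10000 / 14.44 = 692.521 ≈ 693 trees/ha

693 trees/ha


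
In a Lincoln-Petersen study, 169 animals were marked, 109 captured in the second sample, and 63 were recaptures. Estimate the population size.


N = M * C / R = 169 * 109 / 63 = 18421 / 63 = 292.40 ≈ 292

292 individuals


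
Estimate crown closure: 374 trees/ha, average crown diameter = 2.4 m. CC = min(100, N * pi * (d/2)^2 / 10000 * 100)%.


(d/2)^2 = (2.4/2)^2 = 1.2^2 = 1.44
Crown area = 3.141593 * 1.44 = 4.52389 m^2
N * area / 10000 * 100 = 374 * 4.52389 / 10000 * 100 = 16.9193
CC = min(100, 16.9193) = 16.9193 ≈ 16.9%

16.9%


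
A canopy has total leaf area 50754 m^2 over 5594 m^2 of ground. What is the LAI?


LAI = 50754 / 5594 = 9.0729 ≈ 9.07

9.07


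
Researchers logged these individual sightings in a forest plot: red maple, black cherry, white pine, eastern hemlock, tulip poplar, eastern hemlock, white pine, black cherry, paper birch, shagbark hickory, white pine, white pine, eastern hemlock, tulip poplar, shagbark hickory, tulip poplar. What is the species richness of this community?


Total individuals logged = 16
Distinct species (count of individuals): red maple (1), black cherry (2), white pine (4), eastern hemlock (3), tulip poplar (3), paper birch (1), shagbark hickory (2)
Species richness = number of distinct species = 7

7


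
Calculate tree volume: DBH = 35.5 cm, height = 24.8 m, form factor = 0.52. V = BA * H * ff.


(D/200)^2 = (35.5/200)^2 = 0.1775^2 = 0.03150625
BA = 3.141593 * 0.03150625 = 0.0989798 m^2
V = 0.0989798 * 24.8 * 0.52 = 1.27644 ≈ 1.276 m^3

1.276 m^3


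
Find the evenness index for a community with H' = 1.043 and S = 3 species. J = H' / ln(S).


ln(3) = 1.09861
J = H' / ln(S) = 1.043 / 1.09861 = 0.949381 ≈ 0.9494

0.9494


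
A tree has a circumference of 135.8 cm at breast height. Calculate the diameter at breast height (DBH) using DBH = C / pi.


DBH = C / pi = 135.8 / 3.141593 = 43.2265 ≈ 43.23 cm

43.23 cm


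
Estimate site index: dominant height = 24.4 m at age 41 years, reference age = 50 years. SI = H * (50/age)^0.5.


50/41 = 1.21951
(1.21951)^0.5 = 1.10431
SI = 24.4 * 1.10431 = 26.9452 ≈ 26.9 m

26.9 m


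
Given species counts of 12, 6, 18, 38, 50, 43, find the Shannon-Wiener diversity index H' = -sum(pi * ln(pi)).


Total N = 12 + 6 + 18 + 38 + 50 + 43 = 167
Per-species terms:
  p = 12/167 = 0.071856; ln(p) = -2.633091; p*ln(p) = 0.071856 * (-2.633091) = -0.189203
  p = 6/167 = 0.035928; ln(p) = -3.326238; p*ln(p) = 0.035928 * (-3.326238) = -0.119505
  p = 18/167 = 0.107784; ln(p) = -2.227626; p*ln(p) = 0.107784 * (-2.227626) = -0.240102
  p = 38/167 = 0.227545; ln(p) = -1.480407; p*ln(p) = 0.227545 * (-1.480407) = -0.336859
  p = 50/167 = 0.299401; ln(p) = -1.205971; p*ln(p) = 0.299401 * (-1.205971) = -0.361069
  p = 43/167 = 0.257485; ln(p) = -1.356794; p*ln(p) = 0.257485 * (-1.356794) = -0.349354
sum(p*ln(p)) = (-0.189203) + (-0.119505) + (-0.240102) + (-0.336859) + (-0.361069) + (-0.349354) = -1.596092
H' = -(-1.596092) = 1.596092 ≈ 1.5961

1.5961


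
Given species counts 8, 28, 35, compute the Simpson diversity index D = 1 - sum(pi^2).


Total N = 8 + 28 + 35 = 71
Per-species terms:
  p = 8/71 = 0.112676; p^2 = 0.112676^2 = 0.012696
  p = 28/71 = 0.394366; p^2 = 0.394366^2 = 0.155525
  p = 35/71 = 0.492958; p^2 = 0.492958^2 = 0.243008
sum(p^2) = 0.012696 + 0.155525 + 0.243008 = 0.411229
D = 1 - 0.411229 = 0.588771 ≈ 0.5888

0.5888


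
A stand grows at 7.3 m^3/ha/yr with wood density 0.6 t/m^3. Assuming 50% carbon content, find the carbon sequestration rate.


C = 7.3 * 0.6 * 0.5 = 2.19 t C/ha/yr

2.19 t C/ha/yr


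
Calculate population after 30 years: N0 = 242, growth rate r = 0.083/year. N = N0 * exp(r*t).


r*t = 0.083 * 30 = 2.49
exp(2.49) = 12.0613
N = 242 * 12.0613 = 2918.83 ≈ 2919

2919


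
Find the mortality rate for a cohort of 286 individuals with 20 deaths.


Mortality rate = 20 / 286 = 0.069930 ≈ 0.0699

0.0699


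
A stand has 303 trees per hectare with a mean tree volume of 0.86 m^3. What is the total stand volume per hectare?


V_stand = 303 * 0.86 = 260.58 ≈ 260.6 m^3/ha

260.6 m^3/ha


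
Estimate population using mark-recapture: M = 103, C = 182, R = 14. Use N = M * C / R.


N = M * C / R = 103 * 182 / 14 = 18746 / 14 = 1339

1339 individuals


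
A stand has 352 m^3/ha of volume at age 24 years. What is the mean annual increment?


MAI = 352 / 24 = 14.6667 ≈ 14.67 m^3/ha/yr

14.67 m^3/ha/yr


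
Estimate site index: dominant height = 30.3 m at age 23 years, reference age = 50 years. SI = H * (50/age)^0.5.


50/23 = 2.17391
(2.17391)^0.5 = 1.47442
SI = 30.3 * 1.47442 = 44.6749 ≈ 44.7 m

44.7 m


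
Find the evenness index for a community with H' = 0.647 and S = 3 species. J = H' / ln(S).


ln(3) = 1.09861
J = H' / ln(S) = 0.647 / 1.09861 = 0.588926 ≈ 0.5889

0.5889


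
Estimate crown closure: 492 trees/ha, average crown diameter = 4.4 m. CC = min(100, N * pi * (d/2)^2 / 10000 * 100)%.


(d/2)^2 = (4.4/2)^2 = 2.2^2 = 4.84
Crown area = 3.141593 * 4.84 = 15.2053 m^2
N * area / 10000 * 100 = 492 * 15.2053 / 10000 * 100 = 74.8101
CC = min(100, 74.8101) = 74.8101 ≈ 74.8%

74.8%


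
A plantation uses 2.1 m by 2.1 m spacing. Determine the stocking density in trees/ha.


N = 10000 / 2.1^2 = 10000 / 4.41 = 2267.57 ≈ 2268 trees/ha

2268 trees/ha


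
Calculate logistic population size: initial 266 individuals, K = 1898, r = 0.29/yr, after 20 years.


(K - N0)/N0 = (1898 - 266)/266 = 1632/266 = 6.13534
r*t = 0.29 * 20 = 5.8; exp(-5.8) = 0.00302755
6.13534 * 0.00302755 = 0.0185750
1 + 0.0185750 = 1.01858
N = 1898 / 1.01858 = 1863.38 ≈ 1863

1863


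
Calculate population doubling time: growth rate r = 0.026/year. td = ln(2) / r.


td = ln(2) / 0.026 = 0.693147 / 0.026 = 26.6595 ≈ 26.7 years

26.7 years
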